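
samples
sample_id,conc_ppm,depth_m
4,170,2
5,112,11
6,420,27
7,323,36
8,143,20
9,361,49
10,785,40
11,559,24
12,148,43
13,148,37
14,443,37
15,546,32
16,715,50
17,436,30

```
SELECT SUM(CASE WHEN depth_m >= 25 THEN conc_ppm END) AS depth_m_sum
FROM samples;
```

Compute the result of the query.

4325

sample_id=4: ✗
sample_id=5: ✗
sample_id=6: ✓ → 420
sample_id=7: ✓ → 323
sample_id=8: ✗
sample_id=9: ✓ → 361
sample_id=10: ✓ → 785
sample_id=11: ✗
sample_id=12: ✓ → 148
sample_id=13: ✓ → 148
sample_id=14: ✓ → 443
sample_id=15: ✓ → 546
sample_id=16: ✓ → 715
sample_id=17: ✓ → 436
depth_m_sum = 420 + 323 + 361 + 785 + 148 + 148 + 443 + 546 + 715 + 436 = 4325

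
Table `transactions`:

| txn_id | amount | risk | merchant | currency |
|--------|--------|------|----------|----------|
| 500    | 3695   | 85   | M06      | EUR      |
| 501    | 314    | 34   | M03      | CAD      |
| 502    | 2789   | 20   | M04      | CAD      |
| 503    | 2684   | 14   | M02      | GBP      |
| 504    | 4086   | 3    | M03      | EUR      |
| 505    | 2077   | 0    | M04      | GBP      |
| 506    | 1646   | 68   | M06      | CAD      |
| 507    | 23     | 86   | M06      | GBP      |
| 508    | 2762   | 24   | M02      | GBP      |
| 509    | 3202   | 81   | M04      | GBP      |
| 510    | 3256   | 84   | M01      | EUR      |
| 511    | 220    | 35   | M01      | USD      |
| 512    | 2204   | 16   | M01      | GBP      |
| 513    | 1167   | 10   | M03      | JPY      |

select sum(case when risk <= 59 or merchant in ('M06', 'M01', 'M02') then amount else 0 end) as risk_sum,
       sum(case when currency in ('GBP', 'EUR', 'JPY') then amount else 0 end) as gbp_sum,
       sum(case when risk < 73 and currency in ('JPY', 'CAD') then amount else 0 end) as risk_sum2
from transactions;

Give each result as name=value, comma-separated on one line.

[risk_sum: risk <= 59 or merchant in ('M06', 'M01', 'M02')]
txn_id=500: ✓ → 3695
txn_id=501: ✓ → 314
txn_id=502: ✓ → 2789
txn_id=503: ✓ → 2684
txn_id=504: ✓ → 4086
txn_id=505: ✓ → 2077
txn_id=506: ✓ → 1646
txn_id=507: ✓ → 23
txn_id=508: ✓ → 2762
txn_id=509: ✗
txn_id=510: ✓ → 3256
txn_id=511: ✓ → 220
txn_id=512: ✓ → 2204
txn_id=513: ✓ → 1167
risk_sum = 3695 + 314 + 2789 + 2684 + 4086 + 2077 + 1646 + 23 + 2762 + 3256 + 220 + 2204 + 1167 = 26923
—
[gbp_sum: currency in ('GBP', 'EUR', 'JPY')]
txn_id=500: ✓ → 3695
txn_id=501: ✗
txn_id=502: ✗
txn_id=503: ✓ → 2684
txn_id=504: ✓ → 4086
txn_id=505: ✓ → 2077
txn_id=506: ✗
txn_id=507: ✓ → 23
txn_id=508: ✓ → 2762
txn_id=509: ✓ → 3202
txn_id=510: ✓ → 3256
txn_id=511: ✗
txn_id=512: ✓ → 2204
txn_id=513: ✓ → 1167
gbp_sum = 3695 + 2684 + 4086 + 2077 + 23 + 2762 + 3202 + 3256 + 2204 + 1167 = 25156
—
[risk_sum2: risk < 73 and currency in ('JPY', 'CAD')]
txn_id=500: ✗
txn_id=501: ✓ → 314
txn_id=502: ✓ → 2789
txn_id=503: ✗
txn_id=504: ✗
txn_id=505: ✗
txn_id=506: ✓ → 1646
txn_id=507: ✗
txn_id=508: ✗
txn_id=509: ✗
txn_id=510: ✗
txn_id=511: ✗
txn_id=512: ✗
txn_id=513: ✓ → 1167
risk_sum2 = 314 + 2789 + 1646 + 1167 = 5916

risk_sum=26923, gbp_sum=25156, risk_sum2=5916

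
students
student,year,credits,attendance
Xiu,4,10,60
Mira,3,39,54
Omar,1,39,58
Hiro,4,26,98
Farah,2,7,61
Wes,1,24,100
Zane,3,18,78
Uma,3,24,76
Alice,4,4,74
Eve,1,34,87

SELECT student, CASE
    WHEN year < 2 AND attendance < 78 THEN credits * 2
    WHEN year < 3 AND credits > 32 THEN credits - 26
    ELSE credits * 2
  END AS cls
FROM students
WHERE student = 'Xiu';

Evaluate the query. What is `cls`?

20

student = Xiu: year=4, credits=10, attendance=60.
year < 2 AND attendance < 78 → false
year < 3 AND credits > 32 → false
No prior WHEN matched → ELSE → 20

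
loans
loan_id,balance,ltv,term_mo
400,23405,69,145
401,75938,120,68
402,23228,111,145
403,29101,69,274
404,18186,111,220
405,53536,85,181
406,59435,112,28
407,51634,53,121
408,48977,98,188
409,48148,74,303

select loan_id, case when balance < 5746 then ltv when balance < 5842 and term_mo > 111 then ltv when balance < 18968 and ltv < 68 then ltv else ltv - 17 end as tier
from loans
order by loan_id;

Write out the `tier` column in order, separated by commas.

52, 103, 94, 52, 94, 68, 95, 36, 81, 57

loan_id=400: ELSE → 52
loan_id=401: ELSE → 103
loan_id=402: ELSE → 94
loan_id=403: ELSE → 52
loan_id=404: ELSE → 94
loan_id=405: ELSE → 68
loan_id=406: ELSE → 95
loan_id=407: ELSE → 36
loan_id=408: ELSE → 81
loan_id=409: ELSE → 57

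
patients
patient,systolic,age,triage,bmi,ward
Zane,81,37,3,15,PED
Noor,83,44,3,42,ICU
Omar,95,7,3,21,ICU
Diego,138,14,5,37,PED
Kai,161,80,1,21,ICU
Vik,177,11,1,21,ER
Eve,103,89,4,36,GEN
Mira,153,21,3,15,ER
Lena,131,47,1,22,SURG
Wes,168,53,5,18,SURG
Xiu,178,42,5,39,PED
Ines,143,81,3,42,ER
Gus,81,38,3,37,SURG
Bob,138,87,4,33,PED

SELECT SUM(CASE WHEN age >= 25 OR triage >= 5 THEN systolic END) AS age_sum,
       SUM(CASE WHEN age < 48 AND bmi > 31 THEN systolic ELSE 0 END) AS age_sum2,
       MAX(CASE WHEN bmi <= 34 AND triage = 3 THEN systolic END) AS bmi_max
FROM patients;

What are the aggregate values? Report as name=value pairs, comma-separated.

age_sum=1405, age_sum2=480, bmi_max=153

[age_sum: age >= 25 OR triage >= 5]
patient=Zane: ✓ → 81
patient=Noor: ✓ → 83
patient=Omar: ✗
patient=Diego: ✓ → 138
patient=Kai: ✓ → 161
patient=Vik: ✗
patient=Eve: ✓ → 103
patient=Mira: ✗
patient=Lena: ✓ → 131
patient=Wes: ✓ → 168
patient=Xiu: ✓ → 178
patient=Ines: ✓ → 143
patient=Gus: ✓ → 81
patient=Bob: ✓ → 138
age_sum = 81 + 83 + 138 + 161 + 103 + 131 + 168 + 178 + 143 + 81 + 138 = 1405
—
[age_sum2: age < 48 AND bmi > 31]
patient=Zane: ✗
patient=Noor: ✓ → 83
patient=Omar: ✗
patient=Diego: ✓ → 138
patient=Kai: ✗
patient=Vik: ✗
patient=Eve: ✗
patient=Mira: ✗
patient=Lena: ✗
patient=Wes: ✗
patient=Xiu: ✓ → 178
patient=Ines: ✗
patient=Gus: ✓ → 81
patient=Bob: ✗
age_sum2 = 83 + 138 + 178 + 81 = 480
—
[bmi_max: bmi <= 34 AND triage = 3]
patient=Zane: ✓ → 81
patient=Noor: ✗
patient=Omar: ✓ → 95
patient=Diego: ✗
patient=Kai: ✗
patient=Vik: ✗
patient=Eve: ✗
patient=Mira: ✓ → 153
patient=Lena: ✗
patient=Wes: ✗
patient=Xiu: ✗
patient=Ines: ✗
patient=Gus: ✗
patient=Bob: ✗
bmi_max = MAX(81, 95, 153) = 153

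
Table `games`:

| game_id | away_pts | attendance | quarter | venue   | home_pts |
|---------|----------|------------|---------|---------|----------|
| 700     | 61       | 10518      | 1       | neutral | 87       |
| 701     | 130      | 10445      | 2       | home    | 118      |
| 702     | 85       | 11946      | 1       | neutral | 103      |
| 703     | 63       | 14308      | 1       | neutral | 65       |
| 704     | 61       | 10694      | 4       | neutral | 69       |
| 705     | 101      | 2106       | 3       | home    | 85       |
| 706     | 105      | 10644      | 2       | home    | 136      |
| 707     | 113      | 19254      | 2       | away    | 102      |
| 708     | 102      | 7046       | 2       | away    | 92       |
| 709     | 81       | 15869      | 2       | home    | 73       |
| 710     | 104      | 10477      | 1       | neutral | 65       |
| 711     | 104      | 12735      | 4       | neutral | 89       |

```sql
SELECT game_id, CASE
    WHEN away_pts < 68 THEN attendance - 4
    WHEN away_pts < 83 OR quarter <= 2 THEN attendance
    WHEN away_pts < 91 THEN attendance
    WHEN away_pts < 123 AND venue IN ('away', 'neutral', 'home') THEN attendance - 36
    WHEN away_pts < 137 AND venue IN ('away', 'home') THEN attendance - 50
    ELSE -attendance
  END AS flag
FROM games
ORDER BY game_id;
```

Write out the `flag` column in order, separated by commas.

10514, 10445, 11946, 14304, 10690, 2070, 10644, 19254, 7046, 15869, 10477, 12699

game_id=700: away_pts < 68 → 10514
game_id=701: away_pts < 83 OR quarter <= 2 → 10445
game_id=702: away_pts < 83 OR quarter <= 2 → 11946
game_id=703: away_pts < 68 → 14304
game_id=704: away_pts < 68 → 10690
game_id=705: away_pts < 123 AND venue IN ('away', 'neutral', 'home') → 2070
game_id=706: away_pts < 83 OR quarter <= 2 → 10644
game_id=707: away_pts < 83 OR quarter <= 2 → 19254
game_id=708: away_pts < 83 OR quarter <= 2 → 7046
game_id=709: away_pts < 83 OR quarter <= 2 → 15869
game_id=710: away_pts < 83 OR quarter <= 2 → 10477
game_id=711: away_pts < 123 AND venue IN ('away', 'neutral', 'home') → 12699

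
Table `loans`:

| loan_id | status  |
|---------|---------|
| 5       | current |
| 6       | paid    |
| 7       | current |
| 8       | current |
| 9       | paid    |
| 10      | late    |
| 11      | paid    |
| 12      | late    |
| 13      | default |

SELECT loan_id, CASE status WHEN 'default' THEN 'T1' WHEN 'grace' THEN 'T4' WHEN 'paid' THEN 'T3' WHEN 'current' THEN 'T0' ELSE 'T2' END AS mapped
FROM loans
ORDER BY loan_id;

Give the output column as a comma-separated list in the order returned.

T0, T3, T0, T0, T3, T2, T3, T2, T1

loan_id=5: status='current' → T0
loan_id=6: status='paid' → T3
loan_id=7: status='current' → T0
loan_id=8: status='current' → T0
loan_id=9: status='paid' → T3
loan_id=10: ELSE → T2
loan_id=11: status='paid' → T3
loan_id=12: ELSE → T2
loan_id=13: status='default' → T1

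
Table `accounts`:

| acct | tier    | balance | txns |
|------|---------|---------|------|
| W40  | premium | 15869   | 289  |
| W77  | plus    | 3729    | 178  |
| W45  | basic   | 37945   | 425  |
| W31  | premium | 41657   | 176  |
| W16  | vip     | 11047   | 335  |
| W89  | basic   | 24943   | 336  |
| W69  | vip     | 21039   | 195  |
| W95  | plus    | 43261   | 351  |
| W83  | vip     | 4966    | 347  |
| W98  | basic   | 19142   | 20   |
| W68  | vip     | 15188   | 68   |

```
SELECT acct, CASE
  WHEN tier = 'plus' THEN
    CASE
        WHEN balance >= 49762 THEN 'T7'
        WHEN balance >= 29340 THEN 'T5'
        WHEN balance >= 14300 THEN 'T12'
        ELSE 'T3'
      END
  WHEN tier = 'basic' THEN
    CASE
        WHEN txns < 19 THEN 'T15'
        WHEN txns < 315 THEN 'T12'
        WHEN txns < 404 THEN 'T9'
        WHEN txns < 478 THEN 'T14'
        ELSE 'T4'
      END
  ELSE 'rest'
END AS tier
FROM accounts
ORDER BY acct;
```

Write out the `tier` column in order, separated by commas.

acct=W16: tier='vip' → outer ELSE → rest
acct=W31: tier='premium' → outer ELSE → rest
acct=W40: tier='premium' → outer ELSE → rest
acct=W45: tier='basic' → inner[txns < 478] → T14
acct=W68: tier='vip' → outer ELSE → rest
acct=W69: tier='vip' → outer ELSE → rest
acct=W77: tier='plus' → inner[ELSE] → T3
acct=W83: tier='vip' → outer ELSE → rest
acct=W89: tier='basic' → inner[txns < 404] → T9
acct=W95: tier='plus' → inner[balance >= 29340] → T5
acct=W98: tier='basic' → inner[txns < 315] → T12

rest, rest, rest, T14, rest, rest, T3, rest, T9, T5, T12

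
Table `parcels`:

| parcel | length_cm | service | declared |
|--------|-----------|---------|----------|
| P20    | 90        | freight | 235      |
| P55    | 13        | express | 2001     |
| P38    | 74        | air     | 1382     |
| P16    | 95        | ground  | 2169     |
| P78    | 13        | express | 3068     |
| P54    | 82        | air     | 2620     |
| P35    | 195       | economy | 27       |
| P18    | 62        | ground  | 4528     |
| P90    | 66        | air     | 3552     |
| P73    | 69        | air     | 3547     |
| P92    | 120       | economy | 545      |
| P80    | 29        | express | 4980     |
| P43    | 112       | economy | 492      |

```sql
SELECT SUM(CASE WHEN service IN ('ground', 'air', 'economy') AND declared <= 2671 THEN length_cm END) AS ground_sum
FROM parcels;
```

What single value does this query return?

parcel=P20: ✗
parcel=P55: ✗
parcel=P38: ✓ → 74
parcel=P16: ✓ → 95
parcel=P78: ✗
parcel=P54: ✓ → 82
parcel=P35: ✓ → 195
parcel=P18: ✗
parcel=P90: ✗
parcel=P73: ✗
parcel=P92: ✓ → 120
parcel=P80: ✗
parcel=P43: ✓ → 112
ground_sum = 74 + 95 + 82 + 195 + 120 + 112 = 678

678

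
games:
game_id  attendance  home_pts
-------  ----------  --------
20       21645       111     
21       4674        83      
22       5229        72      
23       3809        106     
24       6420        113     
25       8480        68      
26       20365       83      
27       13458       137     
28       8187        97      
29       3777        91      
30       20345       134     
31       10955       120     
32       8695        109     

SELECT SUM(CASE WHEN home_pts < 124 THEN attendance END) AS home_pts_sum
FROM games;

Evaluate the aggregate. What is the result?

102236

game_id=20: ✓ → 21645
game_id=21: ✓ → 4674
game_id=22: ✓ → 5229
game_id=23: ✓ → 3809
game_id=24: ✓ → 6420
game_id=25: ✓ → 8480
game_id=26: ✓ → 20365
game_id=27: ✗
game_id=28: ✓ → 8187
game_id=29: ✓ → 3777
game_id=30: ✗
game_id=31: ✓ → 10955
game_id=32: ✓ → 8695
home_pts_sum = 21645 + 4674 + 5229 + 3809 + 6420 + 8480 + 20365 + 8187 + 3777 + 10955 + 8695 = 102236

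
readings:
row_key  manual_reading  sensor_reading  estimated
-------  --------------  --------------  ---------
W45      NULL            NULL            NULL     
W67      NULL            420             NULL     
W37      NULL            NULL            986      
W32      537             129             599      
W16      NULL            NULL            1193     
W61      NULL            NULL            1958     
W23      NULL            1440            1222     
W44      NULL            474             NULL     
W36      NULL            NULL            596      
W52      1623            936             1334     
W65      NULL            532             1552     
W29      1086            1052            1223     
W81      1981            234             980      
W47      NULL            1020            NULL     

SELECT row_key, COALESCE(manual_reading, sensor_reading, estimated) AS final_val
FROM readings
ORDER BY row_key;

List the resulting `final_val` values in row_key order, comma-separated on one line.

row_key=W16: manual_reading=NULL, sensor_reading=NULL, estimated=1193 → 1193
row_key=W23: manual_reading=NULL, sensor_reading=1440 → 1440
row_key=W29: manual_reading=1086 → 1086
row_key=W32: manual_reading=537 → 537
row_key=W36: manual_reading=NULL, sensor_reading=NULL, estimated=596 → 596
row_key=W37: manual_reading=NULL, sensor_reading=NULL, estimated=986 → 986
row_key=W44: manual_reading=NULL, sensor_reading=474 → 474
row_key=W45: manual_reading=NULL, sensor_reading=NULL, estimated=NULL (all NULL) → NULL
row_key=W47: manual_reading=NULL, sensor_reading=1020 → 1020
row_key=W52: manual_reading=1623 → 1623
row_key=W61: manual_reading=NULL, sensor_reading=NULL, estimated=1958 → 1958
row_key=W65: manual_reading=NULL, sensor_reading=532 → 532
row_key=W67: manual_reading=NULL, sensor_reading=420 → 420
row_key=W81: manual_reading=1981 → 1981

1193, 1440, 1086, 537, 596, 986, 474, NULL, 1020, 1623, 1958, 532, 420, 1981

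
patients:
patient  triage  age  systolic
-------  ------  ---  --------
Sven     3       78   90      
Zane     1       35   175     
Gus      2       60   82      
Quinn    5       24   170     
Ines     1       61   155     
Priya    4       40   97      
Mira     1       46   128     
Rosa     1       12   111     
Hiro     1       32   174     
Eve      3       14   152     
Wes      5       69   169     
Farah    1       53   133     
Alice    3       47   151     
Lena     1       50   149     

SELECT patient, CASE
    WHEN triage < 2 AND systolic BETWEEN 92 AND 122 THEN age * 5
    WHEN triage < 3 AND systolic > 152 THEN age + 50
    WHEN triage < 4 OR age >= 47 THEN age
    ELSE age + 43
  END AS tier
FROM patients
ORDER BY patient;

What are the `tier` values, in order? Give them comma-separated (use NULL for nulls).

patient=Alice: triage < 4 OR age >= 47 → 47
patient=Eve: triage < 4 OR age >= 47 → 14
patient=Farah: triage < 4 OR age >= 47 → 53
patient=Gus: triage < 4 OR age >= 47 → 60
patient=Hiro: triage < 3 AND systolic > 152 → 82
patient=Ines: triage < 3 AND systolic > 152 → 111
patient=Lena: triage < 4 OR age >= 47 → 50
patient=Mira: triage < 4 OR age >= 47 → 46
patient=Priya: ELSE → 83
patient=Quinn: ELSE → 67
patient=Rosa: triage < 2 AND systolic BETWEEN 92 AND 122 → 60
patient=Sven: triage < 4 OR age >= 47 → 78
patient=Wes: triage < 4 OR age >= 47 → 69
patient=Zane: triage < 3 AND systolic > 152 → 85

47, 14, 53, 60, 82, 111, 50, 46, 83, 67, 60, 78, 69, 85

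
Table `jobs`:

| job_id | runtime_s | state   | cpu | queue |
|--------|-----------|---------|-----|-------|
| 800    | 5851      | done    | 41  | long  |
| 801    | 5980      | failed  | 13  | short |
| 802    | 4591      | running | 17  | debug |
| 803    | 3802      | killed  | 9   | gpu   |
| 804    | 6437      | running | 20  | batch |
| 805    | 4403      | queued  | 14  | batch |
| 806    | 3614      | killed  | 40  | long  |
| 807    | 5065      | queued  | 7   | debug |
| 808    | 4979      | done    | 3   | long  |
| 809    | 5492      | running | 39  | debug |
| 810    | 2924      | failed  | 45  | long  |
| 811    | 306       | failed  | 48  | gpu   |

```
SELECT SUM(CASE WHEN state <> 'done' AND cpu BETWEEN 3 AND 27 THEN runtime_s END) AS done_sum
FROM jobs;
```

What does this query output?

job_id=800: ✗
job_id=801: ✓ → 5980
job_id=802: ✓ → 4591
job_id=803: ✓ → 3802
job_id=804: ✓ → 6437
job_id=805: ✓ → 4403
job_id=806: ✗
job_id=807: ✓ → 5065
job_id=808: ✗
job_id=809: ✗
job_id=810: ✗
job_id=811: ✗
done_sum = 5980 + 4591 + 3802 + 6437 + 4403 + 5065 = 30278

30278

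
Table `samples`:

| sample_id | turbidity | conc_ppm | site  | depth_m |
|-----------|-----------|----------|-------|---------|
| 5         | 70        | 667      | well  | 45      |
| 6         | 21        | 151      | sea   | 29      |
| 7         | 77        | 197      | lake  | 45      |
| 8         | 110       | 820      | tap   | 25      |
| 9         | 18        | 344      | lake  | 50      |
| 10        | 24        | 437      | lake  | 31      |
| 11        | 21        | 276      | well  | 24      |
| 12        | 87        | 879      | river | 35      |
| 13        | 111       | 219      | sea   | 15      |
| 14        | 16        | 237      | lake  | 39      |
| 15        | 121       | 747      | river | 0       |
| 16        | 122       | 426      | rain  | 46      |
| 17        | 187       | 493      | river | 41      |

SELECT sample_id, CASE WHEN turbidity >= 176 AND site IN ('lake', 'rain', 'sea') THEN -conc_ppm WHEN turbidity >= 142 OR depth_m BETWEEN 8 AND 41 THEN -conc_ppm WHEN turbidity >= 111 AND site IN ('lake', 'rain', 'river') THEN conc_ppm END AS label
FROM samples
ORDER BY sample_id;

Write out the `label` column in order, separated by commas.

sample_id=5: (no match → NULL) → NULL
sample_id=6: turbidity >= 142 OR depth_m BETWEEN 8 AND 41 → -151
sample_id=7: (no match → NULL) → NULL
sample_id=8: turbidity >= 142 OR depth_m BETWEEN 8 AND 41 → -820
sample_id=9: (no match → NULL) → NULL
sample_id=10: turbidity >= 142 OR depth_m BETWEEN 8 AND 41 → -437
sample_id=11: turbidity >= 142 OR depth_m BETWEEN 8 AND 41 → -276
sample_id=12: turbidity >= 142 OR depth_m BETWEEN 8 AND 41 → -879
sample_id=13: turbidity >= 142 OR depth_m BETWEEN 8 AND 41 → -219
sample_id=14: turbidity >= 142 OR depth_m BETWEEN 8 AND 41 → -237
sample_id=15: turbidity >= 111 AND site IN ('lake', 'rain', 'river') → 747
sample_id=16: turbidity >= 111 AND site IN ('lake', 'rain', 'river') → 426
sample_id=17: turbidity >= 142 OR depth_m BETWEEN 8 AND 41 → -493

NULL, -151, NULL, -820, NULL, -437, -276, -879, -219, -237, 747, 426, -493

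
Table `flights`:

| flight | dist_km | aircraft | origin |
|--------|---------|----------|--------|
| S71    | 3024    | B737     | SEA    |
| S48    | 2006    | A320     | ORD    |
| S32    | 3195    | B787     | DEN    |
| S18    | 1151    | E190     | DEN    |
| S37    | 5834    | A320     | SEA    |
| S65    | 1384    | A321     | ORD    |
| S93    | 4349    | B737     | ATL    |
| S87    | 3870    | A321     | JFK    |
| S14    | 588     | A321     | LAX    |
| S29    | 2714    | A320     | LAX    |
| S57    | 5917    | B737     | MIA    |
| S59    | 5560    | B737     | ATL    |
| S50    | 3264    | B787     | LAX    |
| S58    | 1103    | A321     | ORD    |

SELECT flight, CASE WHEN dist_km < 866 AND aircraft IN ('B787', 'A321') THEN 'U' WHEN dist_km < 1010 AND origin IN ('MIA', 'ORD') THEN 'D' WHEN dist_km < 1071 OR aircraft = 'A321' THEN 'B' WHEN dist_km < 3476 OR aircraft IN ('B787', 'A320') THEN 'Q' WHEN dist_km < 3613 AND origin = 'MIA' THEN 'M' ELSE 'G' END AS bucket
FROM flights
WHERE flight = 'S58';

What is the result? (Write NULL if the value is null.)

B

flight = S58: dist_km=1103, aircraft=A321, origin=ORD.
dist_km < 866 AND aircraft IN ('B787', 'A321') → false
dist_km < 1010 AND origin IN ('MIA', 'ORD') → false
dist_km < 1071 OR aircraft = 'A321' → true → B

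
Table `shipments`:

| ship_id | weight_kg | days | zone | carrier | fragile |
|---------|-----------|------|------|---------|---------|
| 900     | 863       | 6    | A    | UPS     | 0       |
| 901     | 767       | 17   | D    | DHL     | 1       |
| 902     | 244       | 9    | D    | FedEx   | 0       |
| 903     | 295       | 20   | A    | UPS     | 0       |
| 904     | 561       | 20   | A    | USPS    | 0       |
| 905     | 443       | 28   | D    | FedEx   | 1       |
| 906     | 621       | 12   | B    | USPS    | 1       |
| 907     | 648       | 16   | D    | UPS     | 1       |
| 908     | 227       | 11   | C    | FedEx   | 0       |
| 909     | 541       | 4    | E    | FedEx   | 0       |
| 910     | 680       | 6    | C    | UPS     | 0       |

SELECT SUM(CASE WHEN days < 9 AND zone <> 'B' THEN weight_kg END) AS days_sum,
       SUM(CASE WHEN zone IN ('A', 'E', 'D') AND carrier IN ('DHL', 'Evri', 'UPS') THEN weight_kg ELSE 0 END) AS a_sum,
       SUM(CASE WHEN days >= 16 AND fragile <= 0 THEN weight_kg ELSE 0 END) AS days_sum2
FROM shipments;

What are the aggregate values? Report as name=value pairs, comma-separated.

days_sum=2084, a_sum=2573, days_sum2=856

[days_sum: days < 9 AND zone <> 'B']
ship_id=900: ✓ → 863
ship_id=901: ✗
ship_id=902: ✗
ship_id=903: ✗
ship_id=904: ✗
ship_id=905: ✗
ship_id=906: ✗
ship_id=907: ✗
ship_id=908: ✗
ship_id=909: ✓ → 541
ship_id=910: ✓ → 680
days_sum = 863 + 541 + 680 = 2084
—
[a_sum: zone IN ('A', 'E', 'D') AND carrier IN ('DHL', 'Evri', 'UPS')]
ship_id=900: ✓ → 863
ship_id=901: ✓ → 767
ship_id=902: ✗
ship_id=903: ✓ → 295
ship_id=904: ✗
ship_id=905: ✗
ship_id=906: ✗
ship_id=907: ✓ → 648
ship_id=908: ✗
ship_id=909: ✗
ship_id=910: ✗
a_sum = 863 + 767 + 295 + 648 = 2573
—
[days_sum2: days >= 16 AND fragile <= 0]
ship_id=900: ✗
ship_id=901: ✗
ship_id=902: ✗
ship_id=903: ✓ → 295
ship_id=904: ✓ → 561
ship_id=905: ✗
ship_id=906: ✗
ship_id=907: ✗
ship_id=908: ✗
ship_id=909: ✗
ship_id=910: ✗
days_sum2 = 295 + 561 = 856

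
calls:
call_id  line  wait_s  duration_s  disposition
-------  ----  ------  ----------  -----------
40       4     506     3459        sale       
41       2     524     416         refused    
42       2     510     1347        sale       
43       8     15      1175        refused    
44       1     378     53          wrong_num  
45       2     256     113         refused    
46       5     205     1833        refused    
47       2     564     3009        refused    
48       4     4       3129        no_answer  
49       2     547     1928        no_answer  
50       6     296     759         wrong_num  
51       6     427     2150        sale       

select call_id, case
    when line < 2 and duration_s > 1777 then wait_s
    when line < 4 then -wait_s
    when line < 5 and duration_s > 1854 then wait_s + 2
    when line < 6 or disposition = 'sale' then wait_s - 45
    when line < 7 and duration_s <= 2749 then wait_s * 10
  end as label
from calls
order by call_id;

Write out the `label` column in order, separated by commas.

508, -524, -510, NULL, -378, -256, 160, -564, 6, -547, 2960, 382

call_id=40: line < 5 and duration_s > 1854 → 508
call_id=41: line < 4 → -524
call_id=42: line < 4 → -510
call_id=43: (no match → NULL) → NULL
call_id=44: line < 4 → -378
call_id=45: line < 4 → -256
call_id=46: line < 6 or disposition = 'sale' → 160
call_id=47: line < 4 → -564
call_id=48: line < 5 and duration_s > 1854 → 6
call_id=49: line < 4 → -547
call_id=50: line < 7 and duration_s <= 2749 → 2960
call_id=51: line < 6 or disposition = 'sale' → 382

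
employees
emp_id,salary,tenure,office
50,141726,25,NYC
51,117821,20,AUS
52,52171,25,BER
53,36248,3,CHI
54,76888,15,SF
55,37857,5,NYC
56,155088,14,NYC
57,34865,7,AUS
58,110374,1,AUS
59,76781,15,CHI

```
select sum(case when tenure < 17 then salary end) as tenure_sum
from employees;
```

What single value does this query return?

emp_id=50: ✗
emp_id=51: ✗
emp_id=52: ✗
emp_id=53: ✓ → 36248
emp_id=54: ✓ → 76888
emp_id=55: ✓ → 37857
emp_id=56: ✓ → 155088
emp_id=57: ✓ → 34865
emp_id=58: ✓ → 110374
emp_id=59: ✓ → 76781
tenure_sum = 36248 + 76888 + 37857 + 155088 + 34865 + 110374 + 76781 = 528101

528101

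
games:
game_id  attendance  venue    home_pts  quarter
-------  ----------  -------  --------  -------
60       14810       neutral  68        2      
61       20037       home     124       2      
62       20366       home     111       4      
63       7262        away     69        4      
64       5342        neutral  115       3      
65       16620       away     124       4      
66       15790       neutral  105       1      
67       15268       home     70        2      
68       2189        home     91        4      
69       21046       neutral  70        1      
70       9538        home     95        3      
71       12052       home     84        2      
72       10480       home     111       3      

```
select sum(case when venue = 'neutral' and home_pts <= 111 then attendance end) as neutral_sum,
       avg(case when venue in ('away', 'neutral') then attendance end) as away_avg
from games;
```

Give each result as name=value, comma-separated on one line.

[neutral_sum: venue = 'neutral' and home_pts <= 111]
game_id=60: ✓ → 14810
game_id=61: ✗
game_id=62: ✗
game_id=63: ✗
game_id=64: ✗
game_id=65: ✗
game_id=66: ✓ → 15790
game_id=67: ✗
game_id=68: ✗
game_id=69: ✓ → 21046
game_id=70: ✗
game_id=71: ✗
game_id=72: ✗
neutral_sum = 14810 + 15790 + 21046 = 51646
—
[away_avg: venue in ('away', 'neutral')]
game_id=60: ✓ → 14810
game_id=61: ✗
game_id=62: ✗
game_id=63: ✓ → 7262
game_id=64: ✓ → 5342
game_id=65: ✓ → 16620
game_id=66: ✓ → 15790
game_id=67: ✗
game_id=68: ✗
game_id=69: ✓ → 21046
game_id=70: ✗
game_id=71: ✗
game_id=72: ✗
away_avg = (14810 + 7262 + 5342 + 16620 + 15790 + 21046) / 6 = 13478.3333333333

neutral_sum=51646, away_avg=13478.3333333333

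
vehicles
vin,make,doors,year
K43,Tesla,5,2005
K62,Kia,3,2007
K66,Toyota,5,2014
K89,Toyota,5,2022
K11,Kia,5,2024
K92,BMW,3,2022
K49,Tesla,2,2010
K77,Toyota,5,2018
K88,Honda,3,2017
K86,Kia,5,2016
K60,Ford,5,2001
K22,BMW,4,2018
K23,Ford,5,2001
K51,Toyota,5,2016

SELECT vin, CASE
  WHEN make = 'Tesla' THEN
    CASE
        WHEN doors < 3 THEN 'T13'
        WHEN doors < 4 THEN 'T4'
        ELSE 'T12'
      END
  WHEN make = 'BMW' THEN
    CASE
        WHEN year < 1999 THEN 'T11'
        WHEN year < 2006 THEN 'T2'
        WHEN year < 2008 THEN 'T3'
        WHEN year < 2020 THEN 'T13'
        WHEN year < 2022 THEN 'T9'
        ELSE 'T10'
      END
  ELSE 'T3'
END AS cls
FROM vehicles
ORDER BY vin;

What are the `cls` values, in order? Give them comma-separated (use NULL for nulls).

vin=K11: make='Kia' → outer ELSE → T3
vin=K22: make='BMW' → inner[year < 2020] → T13
vin=K23: make='Ford' → outer ELSE → T3
vin=K43: make='Tesla' → inner[ELSE] → T12
vin=K49: make='Tesla' → inner[doors < 3] → T13
vin=K51: make='Toyota' → outer ELSE → T3
vin=K60: make='Ford' → outer ELSE → T3
vin=K62: make='Kia' → outer ELSE → T3
vin=K66: make='Toyota' → outer ELSE → T3
vin=K77: make='Toyota' → outer ELSE → T3
vin=K86: make='Kia' → outer ELSE → T3
vin=K88: make='Honda' → outer ELSE → T3
vin=K89: make='Toyota' → outer ELSE → T3
vin=K92: make='BMW' → inner[ELSE] → T10

T3, T13, T3, T12, T13, T3, T3, T3, T3, T3, T3, T3, T3, T10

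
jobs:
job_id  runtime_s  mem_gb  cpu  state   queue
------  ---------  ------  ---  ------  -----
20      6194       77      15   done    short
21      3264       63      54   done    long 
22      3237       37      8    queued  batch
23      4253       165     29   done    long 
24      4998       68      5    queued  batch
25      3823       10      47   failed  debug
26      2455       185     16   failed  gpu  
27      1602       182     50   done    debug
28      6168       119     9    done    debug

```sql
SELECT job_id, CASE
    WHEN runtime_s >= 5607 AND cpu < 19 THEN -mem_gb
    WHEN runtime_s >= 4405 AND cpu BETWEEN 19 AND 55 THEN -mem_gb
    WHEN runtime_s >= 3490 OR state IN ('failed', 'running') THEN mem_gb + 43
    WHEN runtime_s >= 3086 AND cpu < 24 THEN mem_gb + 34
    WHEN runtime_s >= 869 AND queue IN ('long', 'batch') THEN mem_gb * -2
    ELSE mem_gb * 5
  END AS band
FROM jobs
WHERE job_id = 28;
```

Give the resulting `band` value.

-119

job_id = 28: runtime_s=6168, mem_gb=119, cpu=9, state=done, queue=debug.
runtime_s >= 5607 AND cpu < 19 → true → -119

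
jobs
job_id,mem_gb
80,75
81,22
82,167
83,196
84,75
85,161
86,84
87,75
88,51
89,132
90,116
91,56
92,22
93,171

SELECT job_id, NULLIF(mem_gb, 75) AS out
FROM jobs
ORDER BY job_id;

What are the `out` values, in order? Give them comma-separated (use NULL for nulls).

job_id=80: mem_gb=75 vs 75: equal → NULL
job_id=81: mem_gb=22 vs 75: differ → 22
job_id=82: mem_gb=167 vs 75: differ → 167
job_id=83: mem_gb=196 vs 75: differ → 196
job_id=84: mem_gb=75 vs 75: equal → NULL
job_id=85: mem_gb=161 vs 75: differ → 161
job_id=86: mem_gb=84 vs 75: differ → 84
job_id=87: mem_gb=75 vs 75: equal → NULL
job_id=88: mem_gb=51 vs 75: differ → 51
job_id=89: mem_gb=132 vs 75: differ → 132
job_id=90: mem_gb=116 vs 75: differ → 116
job_id=91: mem_gb=56 vs 75: differ → 56
job_id=92: mem_gb=22 vs 75: differ → 22
job_id=93: mem_gb=171 vs 75: differ → 171

NULL, 22, 167, 196, NULL, 161, 84, NULL, 51, 132, 116, 56, 22, 171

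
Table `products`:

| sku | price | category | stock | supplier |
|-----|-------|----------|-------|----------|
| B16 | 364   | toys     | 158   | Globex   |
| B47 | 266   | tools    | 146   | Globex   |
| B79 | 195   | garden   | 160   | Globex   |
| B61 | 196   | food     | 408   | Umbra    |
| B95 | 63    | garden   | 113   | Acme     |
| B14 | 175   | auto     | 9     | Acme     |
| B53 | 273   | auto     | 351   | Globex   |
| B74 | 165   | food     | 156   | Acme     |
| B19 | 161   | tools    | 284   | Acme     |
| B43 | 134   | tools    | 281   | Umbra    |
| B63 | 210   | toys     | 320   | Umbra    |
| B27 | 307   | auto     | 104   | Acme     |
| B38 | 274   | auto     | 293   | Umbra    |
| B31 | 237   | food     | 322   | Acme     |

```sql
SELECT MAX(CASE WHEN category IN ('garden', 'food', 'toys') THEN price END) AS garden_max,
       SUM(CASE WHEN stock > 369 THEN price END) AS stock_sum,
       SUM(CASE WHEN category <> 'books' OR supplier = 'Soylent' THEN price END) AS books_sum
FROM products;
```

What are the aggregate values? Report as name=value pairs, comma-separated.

[garden_max: category IN ('garden', 'food', 'toys')]
sku=B16: ✓ → 364
sku=B47: ✗
sku=B79: ✓ → 195
sku=B61: ✓ → 196
sku=B95: ✓ → 63
sku=B14: ✗
sku=B53: ✗
sku=B74: ✓ → 165
sku=B19: ✗
sku=B43: ✗
sku=B63: ✓ → 210
sku=B27: ✗
sku=B38: ✗
sku=B31: ✓ → 237
garden_max = MAX(364, 195, 196, 63, 165, 210, 237) = 364
—
[stock_sum: stock > 369]
sku=B16: ✗
sku=B47: ✗
sku=B79: ✗
sku=B61: ✓ → 196
sku=B95: ✗
sku=B14: ✗
sku=B53: ✗
sku=B74: ✗
sku=B19: ✗
sku=B43: ✗
sku=B63: ✗
sku=B27: ✗
sku=B38: ✗
sku=B31: ✗
stock_sum = 196
—
[books_sum: category <> 'books' OR supplier = 'Soylent']
sku=B16: ✓ → 364
sku=B47: ✓ → 266
sku=B79: ✓ → 195
sku=B61: ✓ → 196
sku=B95: ✓ → 63
sku=B14: ✓ → 175
sku=B53: ✓ → 273
sku=B74: ✓ → 165
sku=B19: ✓ → 161
sku=B43: ✓ → 134
sku=B63: ✓ → 210
sku=B27: ✓ → 307
sku=B38: ✓ → 274
sku=B31: ✓ → 237
books_sum = 364 + 266 + 195 + 196 + 63 + 175 + 273 + 165 + 161 + 134 + 210 + 307 + 274 + 237 = 3020

garden_max=364, stock_sum=196, books_sum=3020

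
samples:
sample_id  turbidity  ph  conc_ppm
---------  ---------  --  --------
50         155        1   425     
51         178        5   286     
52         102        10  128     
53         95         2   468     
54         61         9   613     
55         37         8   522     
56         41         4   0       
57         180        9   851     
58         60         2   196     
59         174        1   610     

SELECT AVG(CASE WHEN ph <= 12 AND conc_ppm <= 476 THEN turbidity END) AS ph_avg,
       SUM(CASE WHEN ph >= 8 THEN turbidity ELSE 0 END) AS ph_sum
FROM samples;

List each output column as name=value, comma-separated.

ph_avg=105.1666666667, ph_sum=380

[ph_avg: ph <= 12 AND conc_ppm <= 476]
sample_id=50: ✓ → 155
sample_id=51: ✓ → 178
sample_id=52: ✓ → 102
sample_id=53: ✓ → 95
sample_id=54: ✗
sample_id=55: ✗
sample_id=56: ✓ → 41
sample_id=57: ✗
sample_id=58: ✓ → 60
sample_id=59: ✗
ph_avg = (155 + 178 + 102 + 95 + 41 + 60) / 6 = 105.1666666667
—
[ph_sum: ph >= 8]
sample_id=50: ✗
sample_id=51: ✗
sample_id=52: ✓ → 102
sample_id=53: ✗
sample_id=54: ✓ → 61
sample_id=55: ✓ → 37
sample_id=56: ✗
sample_id=57: ✓ → 180
sample_id=58: ✗
sample_id=59: ✗
ph_sum = 102 + 61 + 37 + 180 = 380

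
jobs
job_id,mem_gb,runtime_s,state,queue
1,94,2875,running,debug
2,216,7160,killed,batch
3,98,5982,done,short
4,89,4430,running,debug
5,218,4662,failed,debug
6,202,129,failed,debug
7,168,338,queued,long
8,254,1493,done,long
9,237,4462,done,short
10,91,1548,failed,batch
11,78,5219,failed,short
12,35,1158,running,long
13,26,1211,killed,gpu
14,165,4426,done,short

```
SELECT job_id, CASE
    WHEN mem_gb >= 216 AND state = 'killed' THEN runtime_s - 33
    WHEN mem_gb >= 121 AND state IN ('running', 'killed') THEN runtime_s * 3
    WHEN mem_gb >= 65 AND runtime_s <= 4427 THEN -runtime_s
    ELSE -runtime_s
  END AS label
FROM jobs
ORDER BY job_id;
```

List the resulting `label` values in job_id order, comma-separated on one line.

job_id=1: mem_gb >= 65 AND runtime_s <= 4427 → -2875
job_id=2: mem_gb >= 216 AND state = 'killed' → 7127
job_id=3: ELSE → -5982
job_id=4: ELSE → -4430
job_id=5: ELSE → -4662
job_id=6: mem_gb >= 65 AND runtime_s <= 4427 → -129
job_id=7: mem_gb >= 65 AND runtime_s <= 4427 → -338
job_id=8: mem_gb >= 65 AND runtime_s <= 4427 → -1493
job_id=9: ELSE → -4462
job_id=10: mem_gb >= 65 AND runtime_s <= 4427 → -1548
job_id=11: ELSE → -5219
job_id=12: ELSE → -1158
job_id=13: ELSE → -1211
job_id=14: mem_gb >= 65 AND runtime_s <= 4427 → -4426

-2875, 7127, -5982, -4430, -4662, -129, -338, -1493, -4462, -1548, -5219, -1158, -1211, -4426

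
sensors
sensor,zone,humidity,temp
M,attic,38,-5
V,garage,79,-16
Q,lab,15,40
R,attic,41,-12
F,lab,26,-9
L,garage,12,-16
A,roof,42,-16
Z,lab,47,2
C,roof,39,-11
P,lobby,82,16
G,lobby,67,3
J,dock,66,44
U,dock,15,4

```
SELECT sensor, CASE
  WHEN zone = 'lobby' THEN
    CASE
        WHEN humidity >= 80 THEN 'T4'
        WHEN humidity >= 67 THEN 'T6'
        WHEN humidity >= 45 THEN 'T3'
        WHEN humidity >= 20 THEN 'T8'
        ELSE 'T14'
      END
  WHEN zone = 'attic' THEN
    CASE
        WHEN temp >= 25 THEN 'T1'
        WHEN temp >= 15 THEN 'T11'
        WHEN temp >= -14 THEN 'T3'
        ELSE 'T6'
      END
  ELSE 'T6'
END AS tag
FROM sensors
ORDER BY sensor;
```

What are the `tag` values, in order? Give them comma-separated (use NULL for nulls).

T6, T6, T6, T6, T6, T6, T3, T4, T6, T3, T6, T6, T6

sensor=A: zone='roof' → outer ELSE → T6
sensor=C: zone='roof' → outer ELSE → T6
sensor=F: zone='lab' → outer ELSE → T6
sensor=G: zone='lobby' → inner[humidity >= 67] → T6
sensor=J: zone='dock' → outer ELSE → T6
sensor=L: zone='garage' → outer ELSE → T6
sensor=M: zone='attic' → inner[temp >= -14] → T3
sensor=P: zone='lobby' → inner[humidity >= 80] → T4
sensor=Q: zone='lab' → outer ELSE → T6
sensor=R: zone='attic' → inner[temp >= -14] → T3
sensor=U: zone='dock' → outer ELSE → T6
sensor=V: zone='garage' → outer ELSE → T6
sensor=Z: zone='lab' → outer ELSE → T6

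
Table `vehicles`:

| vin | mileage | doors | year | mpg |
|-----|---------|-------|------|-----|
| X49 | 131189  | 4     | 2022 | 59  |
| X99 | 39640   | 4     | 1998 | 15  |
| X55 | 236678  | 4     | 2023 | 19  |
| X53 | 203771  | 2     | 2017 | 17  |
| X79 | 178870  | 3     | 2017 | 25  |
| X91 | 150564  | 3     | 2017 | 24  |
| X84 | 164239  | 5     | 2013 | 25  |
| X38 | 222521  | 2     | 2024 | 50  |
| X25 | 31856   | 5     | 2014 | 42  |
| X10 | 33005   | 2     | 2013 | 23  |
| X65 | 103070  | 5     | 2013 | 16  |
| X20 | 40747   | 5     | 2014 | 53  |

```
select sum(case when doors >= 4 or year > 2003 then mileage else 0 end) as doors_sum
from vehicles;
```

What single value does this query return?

1536150

vin=X49: ✓ → 131189
vin=X99: ✓ → 39640
vin=X55: ✓ → 236678
vin=X53: ✓ → 203771
vin=X79: ✓ → 178870
vin=X91: ✓ → 150564
vin=X84: ✓ → 164239
vin=X38: ✓ → 222521
vin=X25: ✓ → 31856
vin=X10: ✓ → 33005
vin=X65: ✓ → 103070
vin=X20: ✓ → 40747
doors_sum = 131189 + 39640 + 236678 + 203771 + 178870 + 150564 + 164239 + 222521 + 31856 + 33005 + 103070 + 40747 = 1536150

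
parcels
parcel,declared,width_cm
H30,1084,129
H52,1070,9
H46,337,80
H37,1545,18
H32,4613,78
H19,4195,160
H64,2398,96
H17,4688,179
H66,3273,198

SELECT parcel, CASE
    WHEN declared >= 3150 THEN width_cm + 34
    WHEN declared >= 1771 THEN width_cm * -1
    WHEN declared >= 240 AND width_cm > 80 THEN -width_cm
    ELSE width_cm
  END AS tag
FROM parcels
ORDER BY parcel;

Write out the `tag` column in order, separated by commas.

parcel=H17: declared >= 3150 → 213
parcel=H19: declared >= 3150 → 194
parcel=H30: declared >= 240 AND width_cm > 80 → -129
parcel=H32: declared >= 3150 → 112
parcel=H37: ELSE → 18
parcel=H46: ELSE → 80
parcel=H52: ELSE → 9
parcel=H64: declared >= 1771 → -96
parcel=H66: declared >= 3150 → 232

213, 194, -129, 112, 18, 80, 9, -96, 232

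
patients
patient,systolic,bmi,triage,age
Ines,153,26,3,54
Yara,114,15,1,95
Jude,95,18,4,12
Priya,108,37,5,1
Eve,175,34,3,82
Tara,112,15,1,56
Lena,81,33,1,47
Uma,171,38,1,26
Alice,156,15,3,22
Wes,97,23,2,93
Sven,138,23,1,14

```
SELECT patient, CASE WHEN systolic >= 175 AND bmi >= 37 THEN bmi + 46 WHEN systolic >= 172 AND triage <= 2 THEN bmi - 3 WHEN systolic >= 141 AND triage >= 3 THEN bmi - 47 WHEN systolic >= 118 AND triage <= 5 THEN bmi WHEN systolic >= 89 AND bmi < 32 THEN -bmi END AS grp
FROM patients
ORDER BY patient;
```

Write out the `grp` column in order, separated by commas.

patient=Alice: systolic >= 141 AND triage >= 3 → -32
patient=Eve: systolic >= 141 AND triage >= 3 → -13
patient=Ines: systolic >= 141 AND triage >= 3 → -21
patient=Jude: systolic >= 89 AND bmi < 32 → -18
patient=Lena: (no match → NULL) → NULL
patient=Priya: (no match → NULL) → NULL
patient=Sven: systolic >= 118 AND triage <= 5 → 23
patient=Tara: systolic >= 89 AND bmi < 32 → -15
patient=Uma: systolic >= 118 AND triage <= 5 → 38
patient=Wes: systolic >= 89 AND bmi < 32 → -23
patient=Yara: systolic >= 89 AND bmi < 32 → -15

-32, -13, -21, -18, NULL, NULL, 23, -15, 38, -23, -15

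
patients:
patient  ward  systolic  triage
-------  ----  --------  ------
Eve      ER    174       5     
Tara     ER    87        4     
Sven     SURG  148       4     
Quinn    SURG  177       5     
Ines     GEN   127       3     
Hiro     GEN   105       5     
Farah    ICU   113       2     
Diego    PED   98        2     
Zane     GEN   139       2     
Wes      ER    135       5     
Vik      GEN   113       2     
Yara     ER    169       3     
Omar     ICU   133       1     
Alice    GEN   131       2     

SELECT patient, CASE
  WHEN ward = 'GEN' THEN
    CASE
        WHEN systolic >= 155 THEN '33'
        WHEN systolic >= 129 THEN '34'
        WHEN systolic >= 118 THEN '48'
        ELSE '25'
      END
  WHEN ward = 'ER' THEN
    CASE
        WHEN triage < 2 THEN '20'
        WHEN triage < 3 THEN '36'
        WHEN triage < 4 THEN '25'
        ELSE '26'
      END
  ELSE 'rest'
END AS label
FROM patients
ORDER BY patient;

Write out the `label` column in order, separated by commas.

34, rest, 26, rest, 25, 48, rest, rest, rest, 26, 25, 26, 25, 34

patient=Alice: ward='GEN' → inner[systolic >= 129] → 34
patient=Diego: ward='PED' → outer ELSE → rest
patient=Eve: ward='ER' → inner[ELSE] → 26
patient=Farah: ward='ICU' → outer ELSE → rest
patient=Hiro: ward='GEN' → inner[ELSE] → 25
patient=Ines: ward='GEN' → inner[systolic >= 118] → 48
patient=Omar: ward='ICU' → outer ELSE → rest
patient=Quinn: ward='SURG' → outer ELSE → rest
patient=Sven: ward='SURG' → outer ELSE → rest
patient=Tara: ward='ER' → inner[ELSE] → 26
patient=Vik: ward='GEN' → inner[ELSE] → 25
patient=Wes: ward='ER' → inner[ELSE] → 26
patient=Yara: ward='ER' → inner[triage < 4] → 25
patient=Zane: ward='GEN' → inner[systolic >= 129] → 34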